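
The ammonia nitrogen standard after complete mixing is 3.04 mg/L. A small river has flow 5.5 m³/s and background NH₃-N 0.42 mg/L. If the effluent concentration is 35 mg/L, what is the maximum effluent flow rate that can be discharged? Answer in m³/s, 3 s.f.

Mass balance at complete mixing: C_std·(Q_w + Q_r) = Q_w·C_e + Q_r·C_b.
Rearranging, Q_w = Q_r·(C_std − C_b)/(C_e − C_std) = 5.5·(3.04 − 0.42) / (35 − 3.04) = 0.4509 m³/s.

0.451 m³/s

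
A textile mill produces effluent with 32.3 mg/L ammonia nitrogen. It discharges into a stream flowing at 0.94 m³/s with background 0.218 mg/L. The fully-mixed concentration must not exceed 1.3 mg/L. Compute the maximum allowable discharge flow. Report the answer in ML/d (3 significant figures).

2.83 ML/d

Mass balance at complete mixing: C_std·(Q_w + Q_r) = Q_w·C_e + Q_r·C_b.
Rearranging, Q_w = Q_r·(C_std − C_b)/(C_e − C_std) = 0.94·(1.3 − 0.218) / (32.3 − 1.3) = 0.03281 m³/s.
= 2.835 ML/d.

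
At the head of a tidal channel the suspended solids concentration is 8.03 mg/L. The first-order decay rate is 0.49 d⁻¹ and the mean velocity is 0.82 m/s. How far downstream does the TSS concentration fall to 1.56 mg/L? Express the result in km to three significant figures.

From C = C₀·e^(−kt), t = ln(C₀/C)/k = ln(8.03/1.56)/0.49 = 1.638/0.49 = 3.344 d.
Distance = v·t = 0.82 m/s × 2.889e+05 s = 2.369e+05 m = 236.9 km.

237 km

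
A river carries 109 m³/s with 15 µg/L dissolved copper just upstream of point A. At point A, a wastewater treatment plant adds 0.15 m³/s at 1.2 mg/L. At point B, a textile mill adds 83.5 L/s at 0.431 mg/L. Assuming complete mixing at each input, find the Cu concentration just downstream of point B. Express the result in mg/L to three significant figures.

15 µg/L = 0.015 mg/L.
After input A: C = (109·0.015 + 0.15·1.2) / 109.2 = 0.01663 mg/L.
83.5 L/s = 0.0835 m³/s.
After input B: C = (109.2·0.01663 + 0.0835·0.431) / 109.2 = 0.01695 mg/L.

0.0169 mg/L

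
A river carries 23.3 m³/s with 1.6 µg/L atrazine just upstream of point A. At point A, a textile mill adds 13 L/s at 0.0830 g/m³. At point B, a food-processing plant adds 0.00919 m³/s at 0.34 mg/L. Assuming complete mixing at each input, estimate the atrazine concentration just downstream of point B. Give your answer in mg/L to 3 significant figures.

0.00178 mg/L

1.6 µg/L = 0.0016 mg/L.
13 L/s = 0.013 m³/s.
After input A: C = (23.3·0.0016 + 0.013·0.083) / 23.31 = 0.001645 mg/L.
After input B: C = (23.31·0.001645 + 0.00919·0.34) / 23.32 = 0.001779 mg/L.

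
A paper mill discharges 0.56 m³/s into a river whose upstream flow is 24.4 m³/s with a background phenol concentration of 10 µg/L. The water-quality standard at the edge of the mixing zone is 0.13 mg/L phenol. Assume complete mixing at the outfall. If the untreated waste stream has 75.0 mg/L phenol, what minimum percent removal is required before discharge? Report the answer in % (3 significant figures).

10 µg/L = 0.01 mg/L.
Mass balance: 0.13·24.96 = 0.56·Cₑ + 24.4·0.01.
Cₑ = (3.245 − 0.244) / 0.56 = 5.359 mg/L.
Required removal = 1 − 5.359/75.0 = 92.86 %.

92.9 %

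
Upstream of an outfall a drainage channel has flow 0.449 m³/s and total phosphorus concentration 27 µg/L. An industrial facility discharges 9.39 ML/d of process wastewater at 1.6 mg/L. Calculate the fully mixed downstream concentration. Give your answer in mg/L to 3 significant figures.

0.334 mg/L

9.39 ML/d = 0.1087 m³/s.
27 µg/L = 0.027 mg/L.
Flow-weighted mixing gives C = (0.1087·1.6 + 0.449·0.027) / (0.1087 + 0.449) = 0.186/0.5577 = 0.3335 mg/L.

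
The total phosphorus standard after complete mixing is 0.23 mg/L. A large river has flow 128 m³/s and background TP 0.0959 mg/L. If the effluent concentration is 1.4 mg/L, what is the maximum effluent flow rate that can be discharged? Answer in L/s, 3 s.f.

Mass balance at complete mixing: C_std·(Q_w + Q_r) = Q_w·C_e + Q_r·C_b.
Rearranging, Q_w = Q_r·(C_std − C_b)/(C_e − C_std) = 128·(0.23 − 0.0959) / (1.4 − 0.23) = 14.67 m³/s.
= 1.467e+04 L/s.

14700 L/s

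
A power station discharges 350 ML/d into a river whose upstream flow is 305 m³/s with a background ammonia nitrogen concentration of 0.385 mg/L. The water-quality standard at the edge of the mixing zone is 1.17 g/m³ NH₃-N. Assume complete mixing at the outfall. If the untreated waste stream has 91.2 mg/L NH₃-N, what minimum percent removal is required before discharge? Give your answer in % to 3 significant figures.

33.9 %

350 ML/d = 4.051 m³/s.
Mass balance: 1.17·309.1 = 4.051·Cₑ + 305·0.385.
Cₑ = (361.6 − 117.4) / 4.051 = 60.27 mg/L.
Required removal = 1 − 60.27/91.2 = 33.91 %.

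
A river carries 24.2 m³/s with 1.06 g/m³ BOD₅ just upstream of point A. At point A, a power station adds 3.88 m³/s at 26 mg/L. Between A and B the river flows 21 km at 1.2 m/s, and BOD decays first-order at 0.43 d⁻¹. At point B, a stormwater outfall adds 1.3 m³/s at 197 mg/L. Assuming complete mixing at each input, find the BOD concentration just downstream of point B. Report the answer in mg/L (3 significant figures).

After input A: C = (24.2·1.06 + 3.88·26) / 28.08 = 4.506 mg/L.
Over the 21 km reach to input B (t = 1.75e+04 s = 0.2025 d), decay gives C = 4.506·exp(−0.43·0.2025) = 4.13 mg/L.
After input B: C = (28.08·4.13 + 1.3·197) / 29.38 = 12.66 mg/L.

12.7 mg/L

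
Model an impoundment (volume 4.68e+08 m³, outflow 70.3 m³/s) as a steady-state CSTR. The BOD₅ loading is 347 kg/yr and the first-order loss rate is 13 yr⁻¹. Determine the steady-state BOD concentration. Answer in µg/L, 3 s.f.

Outflow Q = 70.3 m³/s × 3.156e+07 s/yr = 2.218e+09 m³/yr.
Steady-state CSTR mass balance: W = Q·C + k·V·C, so C = W/(Q + kV).
Q + kV = 2.218e+09 + 13·4.68e+08 = 8.302e+09 m³/yr.
C = 347/8.302e+09 = 4.179e-08 kg/m³ = 4.179e-05 mg/L = 0.04179 µg/L.

0.0418 µg/L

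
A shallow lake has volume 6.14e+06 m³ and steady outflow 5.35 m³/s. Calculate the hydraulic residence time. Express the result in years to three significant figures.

Q = 5.35 m³/s × 3.156e+07 s/yr = 1.688e+08 m³/yr.
Hydraulic residence time τ = V/Q = 6.14e+06/1.688e+08 = 0.03637 yr.

0.0364 yr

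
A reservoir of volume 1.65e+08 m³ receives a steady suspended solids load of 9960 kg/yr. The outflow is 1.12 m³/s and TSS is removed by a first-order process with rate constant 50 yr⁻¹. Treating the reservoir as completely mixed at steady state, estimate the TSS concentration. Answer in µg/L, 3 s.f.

Outflow Q = 1.12 m³/s × 3.156e+07 s/yr = 3.534e+07 m³/yr.
Steady-state CSTR mass balance: W = Q·C + k·V·C, so C = W/(Q + kV).
Q + kV = 3.534e+07 + 50·1.65e+08 = 8.285e+09 m³/yr.
C = 9960/8.285e+09 = 1.202e-06 kg/m³ = 0.001202 mg/L = 1.202 µg/L.

1.20 µg/L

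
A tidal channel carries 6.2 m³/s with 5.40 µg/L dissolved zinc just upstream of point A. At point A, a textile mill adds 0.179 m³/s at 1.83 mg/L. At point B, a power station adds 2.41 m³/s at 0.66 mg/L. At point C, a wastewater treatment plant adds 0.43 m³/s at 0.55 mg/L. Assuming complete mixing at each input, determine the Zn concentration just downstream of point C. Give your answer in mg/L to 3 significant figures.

0.237 mg/L

5.40 µg/L = 0.0054 mg/L.
After input A: C = (6.2·0.0054 + 0.179·1.83) / 6.379 = 0.0566 mg/L.
After input B: C = (6.379·0.0566 + 2.41·0.66) / 8.789 = 0.2221 mg/L.
After input C: C = (8.789·0.2221 + 0.43·0.55) / 9.219 = 0.2374 mg/L.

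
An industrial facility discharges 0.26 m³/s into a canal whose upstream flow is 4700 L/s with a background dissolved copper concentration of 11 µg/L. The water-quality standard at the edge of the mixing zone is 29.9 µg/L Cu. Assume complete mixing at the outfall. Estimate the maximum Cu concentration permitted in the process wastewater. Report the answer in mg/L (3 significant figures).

4700 L/s = 4.7 m³/s.
11 µg/L = 0.011 mg/L.
29.9 µg/L = 0.0299 mg/L.
Mass balance: 0.0299·4.96 = 0.26·Cₑ + 4.7·0.011.
Cₑ = (0.1483 − 0.0517) / 0.26 = 0.3716 mg/L.

0.372 mg/L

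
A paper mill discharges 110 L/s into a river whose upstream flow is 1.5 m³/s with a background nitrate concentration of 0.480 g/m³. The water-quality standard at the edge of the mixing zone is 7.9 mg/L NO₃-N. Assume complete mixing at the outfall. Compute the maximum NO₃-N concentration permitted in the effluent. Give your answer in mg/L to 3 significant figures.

110 L/s = 0.11 m³/s.
Mass balance: 7.9·1.61 = 0.11·Cₑ + 1.5·0.48.
Cₑ = (12.72 − 0.72) / 0.11 = 109.1 mg/L.

109 mg/L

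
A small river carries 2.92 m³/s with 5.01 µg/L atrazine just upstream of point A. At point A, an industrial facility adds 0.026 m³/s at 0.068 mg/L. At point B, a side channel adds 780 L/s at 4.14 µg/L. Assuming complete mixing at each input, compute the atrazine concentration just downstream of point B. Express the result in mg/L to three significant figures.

0.00527 mg/L

5.01 µg/L = 0.00501 mg/L.
After input A: C = (2.92·0.00501 + 0.026·0.068) / 2.946 = 0.005566 mg/L.
780 L/s = 0.78 m³/s.
4.14 µg/L = 0.00414 mg/L.
After input B: C = (2.946·0.005566 + 0.78·0.00414) / 3.726 = 0.005267 mg/L.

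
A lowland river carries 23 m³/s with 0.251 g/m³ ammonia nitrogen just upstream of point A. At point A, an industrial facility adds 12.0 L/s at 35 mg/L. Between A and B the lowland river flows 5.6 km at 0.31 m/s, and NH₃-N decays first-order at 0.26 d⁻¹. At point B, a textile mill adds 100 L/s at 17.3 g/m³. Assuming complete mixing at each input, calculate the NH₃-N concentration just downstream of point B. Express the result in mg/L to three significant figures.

12.0 L/s = 0.012 m³/s.
After input A: C = (23·0.251 + 0.012·35) / 23.01 = 0.2691 mg/L.
Over the 5.6 km reach to input B (t = 1.806e+04 s = 0.2091 d), decay gives C = 0.2691·exp(−0.26·0.2091) = 0.2549 mg/L.
100 L/s = 0.1 m³/s.
After input B: C = (23.01·0.2549 + 0.1·17.3) / 23.11 = 0.3286 mg/L.

0.329 mg/L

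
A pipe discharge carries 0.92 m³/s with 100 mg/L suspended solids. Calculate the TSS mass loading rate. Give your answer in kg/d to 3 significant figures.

Mass flux = Q·C = 0.92 m³/s × 100 g/m³ = 92 g/s.
= 92 g/s × 86.4 = 7949 kg/d.

7950 kg/d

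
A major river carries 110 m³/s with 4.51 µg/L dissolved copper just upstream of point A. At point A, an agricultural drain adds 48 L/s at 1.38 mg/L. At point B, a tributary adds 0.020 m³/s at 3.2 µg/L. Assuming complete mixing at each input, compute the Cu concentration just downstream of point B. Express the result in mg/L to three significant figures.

0.00511 mg/L

4.51 µg/L = 0.00451 mg/L.
48 L/s = 0.048 m³/s.
After input A: C = (110·0.00451 + 0.048·1.38) / 110 = 0.00511 mg/L.
3.2 µg/L = 0.0032 mg/L.
After input B: C = (110·0.00511 + 0.02·0.0032) / 110.1 = 0.00511 mg/L.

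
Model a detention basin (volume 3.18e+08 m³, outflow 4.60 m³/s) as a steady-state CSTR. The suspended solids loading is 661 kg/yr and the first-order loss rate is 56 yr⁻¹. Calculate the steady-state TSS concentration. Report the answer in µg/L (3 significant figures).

0.0368 µg/L

Outflow Q = 4.60 m³/s × 3.156e+07 s/yr = 1.452e+08 m³/yr.
Steady-state CSTR mass balance: W = Q·C + k·V·C, so C = W/(Q + kV).
Q + kV = 1.452e+08 + 56·3.18e+08 = 1.795e+10 m³/yr.
C = 661/1.795e+10 = 3.682e-08 kg/m³ = 3.682e-05 mg/L = 0.03682 µg/L.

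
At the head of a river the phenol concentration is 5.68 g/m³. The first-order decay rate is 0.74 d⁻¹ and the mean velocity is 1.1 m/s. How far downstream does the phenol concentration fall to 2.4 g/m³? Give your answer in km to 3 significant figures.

From C = C₀·e^(−kt), t = ln(C₀/C)/k = ln(5.68/2.4)/0.74 = 0.8615/0.74 = 1.164 d.
Distance = v·t = 1.1 m/s × 1.006e+05 s = 1.106e+05 m = 110.6 km.

111 km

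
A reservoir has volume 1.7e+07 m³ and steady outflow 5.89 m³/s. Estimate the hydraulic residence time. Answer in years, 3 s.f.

0.0915 yr

Q = 5.89 m³/s × 3.156e+07 s/yr = 1.859e+08 m³/yr.
Hydraulic residence time τ = V/Q = 1.7e+07/1.859e+08 = 0.09146 yr.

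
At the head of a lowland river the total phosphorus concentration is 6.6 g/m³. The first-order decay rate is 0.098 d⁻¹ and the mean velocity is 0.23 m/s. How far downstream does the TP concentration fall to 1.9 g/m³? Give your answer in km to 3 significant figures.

252 km

From C = C₀·e^(−kt), t = ln(C₀/C)/k = ln(6.6/1.9)/0.098 = 1.245/0.098 = 12.71 d.
Distance = v·t = 0.23 m/s × 1.098e+06 s = 2.525e+05 m = 252.5 km.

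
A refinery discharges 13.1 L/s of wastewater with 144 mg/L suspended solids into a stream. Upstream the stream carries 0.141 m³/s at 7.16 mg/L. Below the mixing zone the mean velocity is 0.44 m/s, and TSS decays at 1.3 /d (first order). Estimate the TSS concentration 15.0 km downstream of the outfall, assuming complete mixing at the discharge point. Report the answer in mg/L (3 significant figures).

13.1 L/s = 0.0131 m³/s.
After complete mixing, C₀ = (0.0131·144 + 0.141·7.16) / 0.1541 = 18.79 mg/L.
Travel time t = 1.5e+04 m / 0.44 m/s = 3.409e+04 s = 0.3946 d.
C = 18.79·exp(−1.3·0.3946) = 18.79·0.5987 = 11.25 mg/L.

11.3 mg/L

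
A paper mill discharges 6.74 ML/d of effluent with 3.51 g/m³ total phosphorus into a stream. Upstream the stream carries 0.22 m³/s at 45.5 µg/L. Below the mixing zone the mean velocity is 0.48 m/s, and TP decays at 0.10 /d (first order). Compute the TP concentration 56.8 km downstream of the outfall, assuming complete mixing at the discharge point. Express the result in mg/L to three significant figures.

6.74 ML/d = 0.07801 m³/s.
45.5 µg/L = 0.0455 mg/L.
After complete mixing, C₀ = (0.07801·3.51 + 0.22·0.0455) / 0.298 = 0.9524 mg/L.
Travel time t = 5.68e+04 m / 0.48 m/s = 1.183e+05 s = 1.37 d.
C = 0.9524·exp(−0.10·1.37) = 0.9524·0.872 = 0.8305 mg/L.

0.830 mg/L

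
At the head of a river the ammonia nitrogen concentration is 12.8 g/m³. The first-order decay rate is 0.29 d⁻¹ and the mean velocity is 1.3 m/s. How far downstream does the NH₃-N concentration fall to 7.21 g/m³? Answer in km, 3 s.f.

From C = C₀·e^(−kt), t = ln(C₀/C)/k = ln(12.8/7.21)/0.29 = 0.574/0.29 = 1.979 d.
Distance = v·t = 1.3 m/s × 1.71e+05 s = 2.223e+05 m = 222.3 km.

222 km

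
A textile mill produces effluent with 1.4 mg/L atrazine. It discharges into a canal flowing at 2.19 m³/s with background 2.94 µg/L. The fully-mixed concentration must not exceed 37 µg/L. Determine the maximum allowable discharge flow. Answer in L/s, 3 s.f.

2.94 µg/L = 0.00294 mg/L.
37 µg/L = 0.037 mg/L.
Mass balance at complete mixing: C_std·(Q_w + Q_r) = Q_w·C_e + Q_r·C_b.
Rearranging, Q_w = Q_r·(C_std − C_b)/(C_e − C_std) = 2.19·(0.037 − 0.00294) / (1.4 − 0.037) = 0.05473 m³/s.
= 54.73 L/s.

54.7 L/s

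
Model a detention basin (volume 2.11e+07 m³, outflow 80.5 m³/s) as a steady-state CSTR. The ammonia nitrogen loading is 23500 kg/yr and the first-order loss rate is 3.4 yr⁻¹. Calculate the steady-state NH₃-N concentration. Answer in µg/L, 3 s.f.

9.00 µg/L

Outflow Q = 80.5 m³/s × 3.156e+07 s/yr = 2.54e+09 m³/yr.
Steady-state CSTR mass balance: W = Q·C + k·V·C, so C = W/(Q + kV).
Q + kV = 2.54e+09 + 3.4·2.11e+07 = 2.612e+09 m³/yr.
C = 23500/2.612e+09 = 8.997e-06 kg/m³ = 0.008997 mg/L = 8.997 µg/L.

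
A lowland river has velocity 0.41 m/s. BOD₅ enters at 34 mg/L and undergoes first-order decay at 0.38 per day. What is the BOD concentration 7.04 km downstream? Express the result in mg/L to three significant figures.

31.5 mg/L

Travel time t = 7.04 km / 0.41 m/s = 7040/0.41 = 1.717e+04 s = 0.1987 d.
First-order decay: C = 34·exp(−0.38·0.1987) = 34·0.9273 = 31.53 mg/L.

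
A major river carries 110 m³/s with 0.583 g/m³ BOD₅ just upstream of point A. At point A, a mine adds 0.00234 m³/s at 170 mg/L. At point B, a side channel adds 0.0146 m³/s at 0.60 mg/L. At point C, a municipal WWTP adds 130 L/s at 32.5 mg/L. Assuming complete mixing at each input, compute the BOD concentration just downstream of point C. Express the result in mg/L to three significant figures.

After input A: C = (110·0.583 + 0.00234·170) / 110 = 0.5866 mg/L.
After input B: C = (110·0.5866 + 0.0146·0.6) / 110 = 0.5866 mg/L.
130 L/s = 0.13 m³/s.
After input C: C = (110·0.5866 + 0.13·32.5) / 110.1 = 0.6243 mg/L.

0.624 mg/L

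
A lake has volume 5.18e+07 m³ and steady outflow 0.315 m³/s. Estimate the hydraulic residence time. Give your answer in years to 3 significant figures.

5.21 yr

Q = 0.315 m³/s × 3.156e+07 s/yr = 9.941e+06 m³/yr.
Hydraulic residence time τ = V/Q = 5.18e+07/9.941e+06 = 5.211 yr.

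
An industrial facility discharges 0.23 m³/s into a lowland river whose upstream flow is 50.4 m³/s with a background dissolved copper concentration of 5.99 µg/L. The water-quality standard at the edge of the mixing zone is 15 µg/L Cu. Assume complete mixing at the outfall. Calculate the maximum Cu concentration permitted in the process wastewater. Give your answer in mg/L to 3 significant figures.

5.99 µg/L = 0.00599 mg/L.
15 µg/L = 0.015 mg/L.
Mass balance: 0.015·50.63 = 0.23·Cₑ + 50.4·0.00599.
Cₑ = (0.7594 − 0.3019) / 0.23 = 1.989 mg/L.

1.99 mg/L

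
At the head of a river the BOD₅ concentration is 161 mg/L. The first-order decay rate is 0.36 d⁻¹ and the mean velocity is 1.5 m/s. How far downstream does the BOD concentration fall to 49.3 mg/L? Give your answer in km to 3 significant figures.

From C = C₀·e^(−kt), t = ln(C₀/C)/k = ln(161/49.3)/0.36 = 1.183/0.36 = 3.287 d.
Distance = v·t = 1.5 m/s × 2.84e+05 s = 4.261e+05 m = 426.1 km.

426 km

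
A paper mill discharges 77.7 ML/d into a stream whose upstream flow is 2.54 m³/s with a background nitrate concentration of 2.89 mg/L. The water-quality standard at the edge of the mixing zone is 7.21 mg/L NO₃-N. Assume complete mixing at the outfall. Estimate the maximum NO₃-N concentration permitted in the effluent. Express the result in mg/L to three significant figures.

19.4 mg/L

77.7 ML/d = 0.8993 m³/s.
Mass balance: 7.21·3.439 = 0.8993·Cₑ + 2.54·2.89.
Cₑ = (24.8 − 7.341) / 0.8993 = 19.41 mg/L.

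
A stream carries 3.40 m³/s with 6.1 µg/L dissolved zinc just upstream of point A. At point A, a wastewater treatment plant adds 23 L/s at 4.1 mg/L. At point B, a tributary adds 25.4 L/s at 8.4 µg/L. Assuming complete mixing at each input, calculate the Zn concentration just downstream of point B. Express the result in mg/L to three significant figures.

6.1 µg/L = 0.0061 mg/L.
23 L/s = 0.023 m³/s.
After input A: C = (3.4·0.0061 + 0.023·4.1) / 3.423 = 0.03361 mg/L.
25.4 L/s = 0.0254 m³/s.
8.4 µg/L = 0.0084 mg/L.
After input B: C = (3.423·0.03361 + 0.0254·0.0084) / 3.448 = 0.03342 mg/L.

0.0334 mg/L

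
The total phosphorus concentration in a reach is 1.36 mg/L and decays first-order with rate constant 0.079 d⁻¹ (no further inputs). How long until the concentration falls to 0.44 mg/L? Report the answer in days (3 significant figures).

14.3 d

t = ln(C₀/C)/k = ln(1.36/0.44)/0.079 = 1.128/0.079 = 14.28 d.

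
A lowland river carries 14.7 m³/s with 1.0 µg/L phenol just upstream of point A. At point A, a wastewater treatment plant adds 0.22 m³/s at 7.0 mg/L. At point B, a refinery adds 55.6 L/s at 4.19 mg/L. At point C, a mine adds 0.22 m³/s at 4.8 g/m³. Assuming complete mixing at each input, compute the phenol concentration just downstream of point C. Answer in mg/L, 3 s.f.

1.0 µg/L = 0.001 mg/L.
After input A: C = (14.7·0.001 + 0.22·7) / 14.92 = 0.1042 mg/L.
55.6 L/s = 0.0556 m³/s.
After input B: C = (14.92·0.1042 + 0.0556·4.19) / 14.98 = 0.1194 mg/L.
After input C: C = (14.98·0.1194 + 0.22·4.8) / 15.2 = 0.1871 mg/L.

0.187 mg/L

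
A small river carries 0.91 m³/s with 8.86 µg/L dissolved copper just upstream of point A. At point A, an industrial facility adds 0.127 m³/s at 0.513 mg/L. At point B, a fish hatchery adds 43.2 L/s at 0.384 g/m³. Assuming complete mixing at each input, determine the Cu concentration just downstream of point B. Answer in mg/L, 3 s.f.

0.0831 mg/L

8.86 µg/L = 0.00886 mg/L.
After input A: C = (0.91·0.00886 + 0.127·0.513) / 1.037 = 0.0706 mg/L.
43.2 L/s = 0.0432 m³/s.
After input B: C = (1.037·0.0706 + 0.0432·0.384) / 1.08 = 0.08313 mg/L.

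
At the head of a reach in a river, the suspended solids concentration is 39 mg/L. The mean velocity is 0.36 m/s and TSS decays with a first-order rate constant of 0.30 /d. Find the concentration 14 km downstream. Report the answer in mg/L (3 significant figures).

Travel time t = 14 km / 0.36 m/s = 1.4e+04/0.36 = 3.889e+04 s = 0.4501 d.
First-order decay: C = 39·exp(−0.30·0.4501) = 39·0.8737 = 34.07 mg/L.

34.1 mg/L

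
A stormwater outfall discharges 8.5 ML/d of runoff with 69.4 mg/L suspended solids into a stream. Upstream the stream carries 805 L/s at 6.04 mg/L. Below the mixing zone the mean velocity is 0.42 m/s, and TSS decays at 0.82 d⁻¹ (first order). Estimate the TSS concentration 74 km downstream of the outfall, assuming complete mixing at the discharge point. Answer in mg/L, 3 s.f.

8.5 ML/d = 0.09838 m³/s.
805 L/s = 0.805 m³/s.
After complete mixing, C₀ = (0.09838·69.4 + 0.805·6.04) / 0.9034 = 12.94 mg/L.
Travel time t = 7.4e+04 m / 0.42 m/s = 1.762e+05 s = 2.039 d.
C = 12.94·exp(−0.82·2.039) = 12.94·0.1878 = 2.431 mg/L.

2.43 mg/L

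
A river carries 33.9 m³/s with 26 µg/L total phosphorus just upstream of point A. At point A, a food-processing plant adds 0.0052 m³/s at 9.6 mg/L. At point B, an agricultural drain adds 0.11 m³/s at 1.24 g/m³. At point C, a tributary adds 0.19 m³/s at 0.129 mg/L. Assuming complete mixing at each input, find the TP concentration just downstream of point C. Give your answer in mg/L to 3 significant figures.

0.0319 mg/L

26 µg/L = 0.026 mg/L.
After input A: C = (33.9·0.026 + 0.0052·9.6) / 33.91 = 0.02747 mg/L.
After input B: C = (33.91·0.02747 + 0.11·1.24) / 34.02 = 0.03139 mg/L.
After input C: C = (34.02·0.03139 + 0.19·0.129) / 34.21 = 0.03193 mg/L.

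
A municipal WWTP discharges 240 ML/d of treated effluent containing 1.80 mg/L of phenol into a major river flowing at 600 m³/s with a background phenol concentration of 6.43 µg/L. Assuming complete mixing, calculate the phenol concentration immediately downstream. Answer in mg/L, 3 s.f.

240 ML/d = 2.778 m³/s.
6.43 µg/L = 0.00643 mg/L.
By mass balance at complete mixing, C = (2.778·1.8 + 600·0.00643) / (2.778 + 600) = 8.858/602.8 = 0.0147 mg/L.

0.0147 mg/L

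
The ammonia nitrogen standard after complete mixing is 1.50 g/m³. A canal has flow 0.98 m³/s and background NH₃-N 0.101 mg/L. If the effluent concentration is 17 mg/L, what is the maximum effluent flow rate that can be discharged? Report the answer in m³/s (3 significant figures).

0.0885 m³/s

Mass balance at complete mixing: C_std·(Q_w + Q_r) = Q_w·C_e + Q_r·C_b.
Rearranging, Q_w = Q_r·(C_std − C_b)/(C_e − C_std) = 0.98·(1.5 − 0.101) / (17 − 1.5) = 0.08845 m³/s.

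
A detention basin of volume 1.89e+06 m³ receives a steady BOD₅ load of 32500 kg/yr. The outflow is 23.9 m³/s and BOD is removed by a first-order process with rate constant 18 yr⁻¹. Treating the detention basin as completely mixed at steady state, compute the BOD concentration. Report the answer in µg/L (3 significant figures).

Outflow Q = 23.9 m³/s × 3.156e+07 s/yr = 7.542e+08 m³/yr.
Steady-state CSTR mass balance: W = Q·C + k·V·C, so C = W/(Q + kV).
Q + kV = 7.542e+08 + 18·1.89e+06 = 7.882e+08 m³/yr.
C = 32500/7.882e+08 = 4.123e-05 kg/m³ = 0.04123 mg/L = 41.23 µg/L.

41.2 µg/L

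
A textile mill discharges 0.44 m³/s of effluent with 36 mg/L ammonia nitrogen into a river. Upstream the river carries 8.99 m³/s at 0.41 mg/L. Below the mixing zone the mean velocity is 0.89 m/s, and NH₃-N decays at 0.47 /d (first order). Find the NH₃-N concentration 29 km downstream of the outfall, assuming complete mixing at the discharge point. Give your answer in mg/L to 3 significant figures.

1.73 mg/L

After complete mixing, C₀ = (0.44·36 + 8.99·0.41) / 9.43 = 2.071 mg/L.
Travel time t = 2.9e+04 m / 0.89 m/s = 3.258e+04 s = 0.3771 d.
C = 2.071·exp(−0.47·0.3771) = 2.071·0.8376 = 1.734 mg/L.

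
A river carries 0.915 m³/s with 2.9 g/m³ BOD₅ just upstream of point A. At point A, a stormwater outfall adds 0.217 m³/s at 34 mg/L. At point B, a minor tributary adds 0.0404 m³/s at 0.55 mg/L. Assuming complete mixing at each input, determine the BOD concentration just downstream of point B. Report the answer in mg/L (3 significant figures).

8.58 mg/L

After input A: C = (0.915·2.9 + 0.217·34) / 1.132 = 8.862 mg/L.
After input B: C = (1.132·8.862 + 0.0404·0.55) / 1.172 = 8.575 mg/L.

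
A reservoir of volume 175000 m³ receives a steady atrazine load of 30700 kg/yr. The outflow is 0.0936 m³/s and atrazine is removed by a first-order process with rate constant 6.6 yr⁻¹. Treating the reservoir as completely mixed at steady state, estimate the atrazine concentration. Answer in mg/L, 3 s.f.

Outflow Q = 0.0936 m³/s × 3.156e+07 s/yr = 2.954e+06 m³/yr.
Steady-state CSTR mass balance: W = Q·C + k·V·C, so C = W/(Q + kV).
Q + kV = 2.954e+06 + 6.6·175000 = 4.109e+06 m³/yr.
C = 30700/4.109e+06 = 0.007472 kg/m³ = 7.472 mg/L.

7.47 mg/L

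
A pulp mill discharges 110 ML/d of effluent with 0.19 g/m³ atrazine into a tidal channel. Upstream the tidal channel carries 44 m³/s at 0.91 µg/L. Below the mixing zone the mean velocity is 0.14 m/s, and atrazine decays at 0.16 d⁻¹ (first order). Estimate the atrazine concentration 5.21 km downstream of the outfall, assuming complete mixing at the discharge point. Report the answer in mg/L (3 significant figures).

110 ML/d = 1.273 m³/s.
0.91 µg/L = 0.00091 mg/L.
After complete mixing, C₀ = (1.273·0.19 + 44·0.00091) / 45.27 = 0.006227 mg/L.
Travel time t = 5210 m / 0.14 m/s = 3.721e+04 s = 0.4307 d.
C = 0.006227·exp(−0.16·0.4307) = 0.006227·0.9334 = 0.005813 mg/L.

0.00581 mg/L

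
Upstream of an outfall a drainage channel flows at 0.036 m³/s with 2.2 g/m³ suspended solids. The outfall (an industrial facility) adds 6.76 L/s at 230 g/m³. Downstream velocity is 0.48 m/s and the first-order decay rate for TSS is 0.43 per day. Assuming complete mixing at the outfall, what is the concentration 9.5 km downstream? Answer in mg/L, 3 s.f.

34.6 mg/L

6.76 L/s = 0.00676 m³/s.
After complete mixing, C₀ = (0.00676·230 + 0.036·2.2) / 0.04276 = 38.21 mg/L.
Travel time t = 9500 m / 0.48 m/s = 1.979e+04 s = 0.2291 d.
C = 38.21·exp(−0.43·0.2291) = 38.21·0.9062 = 34.63 mg/L.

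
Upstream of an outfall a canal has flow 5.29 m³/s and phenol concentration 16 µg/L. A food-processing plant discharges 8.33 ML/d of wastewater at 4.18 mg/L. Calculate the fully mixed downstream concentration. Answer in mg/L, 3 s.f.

0.0905 mg/L

8.33 ML/d = 0.09641 m³/s.
16 µg/L = 0.016 mg/L.
By mass balance at complete mixing, C = (0.09641·4.18 + 5.29·0.016) / (0.09641 + 5.29) = 0.4876/5.386 = 0.09053 mg/L.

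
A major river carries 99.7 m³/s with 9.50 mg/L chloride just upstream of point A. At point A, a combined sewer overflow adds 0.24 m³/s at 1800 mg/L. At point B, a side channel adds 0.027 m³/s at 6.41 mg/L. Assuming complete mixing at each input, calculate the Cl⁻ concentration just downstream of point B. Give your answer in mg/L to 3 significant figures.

13.8 mg/L

After input A: C = (99.7·9.5 + 0.24·1800) / 99.94 = 13.8 mg/L.
After input B: C = (99.94·13.8 + 0.027·6.41) / 99.97 = 13.8 mg/L.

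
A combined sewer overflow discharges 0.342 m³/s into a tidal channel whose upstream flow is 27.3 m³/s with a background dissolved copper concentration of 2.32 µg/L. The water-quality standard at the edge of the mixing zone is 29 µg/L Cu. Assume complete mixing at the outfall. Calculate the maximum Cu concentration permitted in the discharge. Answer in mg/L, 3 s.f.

2.32 µg/L = 0.00232 mg/L.
29 µg/L = 0.029 mg/L.
Mass balance: 0.029·27.64 = 0.342·Cₑ + 27.3·0.00232.
Cₑ = (0.8016 − 0.06334) / 0.342 = 2.159 mg/L.

2.16 mg/L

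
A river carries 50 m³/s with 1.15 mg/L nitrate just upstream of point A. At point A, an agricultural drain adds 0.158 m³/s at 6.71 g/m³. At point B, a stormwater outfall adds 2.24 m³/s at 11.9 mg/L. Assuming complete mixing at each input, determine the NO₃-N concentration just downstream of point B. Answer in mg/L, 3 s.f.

After input A: C = (50·1.15 + 0.158·6.71) / 50.16 = 1.168 mg/L.
After input B: C = (50.16·1.168 + 2.24·11.9) / 52.4 = 1.626 mg/L.

1.63 mg/L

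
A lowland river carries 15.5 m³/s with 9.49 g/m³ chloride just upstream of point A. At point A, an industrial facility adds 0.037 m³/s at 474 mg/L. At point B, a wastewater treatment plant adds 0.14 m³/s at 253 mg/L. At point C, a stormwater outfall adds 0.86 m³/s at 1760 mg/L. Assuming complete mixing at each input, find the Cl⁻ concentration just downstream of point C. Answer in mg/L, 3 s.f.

After input A: C = (15.5·9.49 + 0.037·474) / 15.54 = 10.6 mg/L.
After input B: C = (15.54·10.6 + 0.14·253) / 15.68 = 12.76 mg/L.
After input C: C = (15.68·12.76 + 0.86·1760) / 16.54 = 103.6 mg/L.

104 mg/L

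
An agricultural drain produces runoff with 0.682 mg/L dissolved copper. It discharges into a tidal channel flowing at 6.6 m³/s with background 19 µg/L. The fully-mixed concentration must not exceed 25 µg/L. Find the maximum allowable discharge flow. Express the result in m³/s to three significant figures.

0.0603 m³/s

19 µg/L = 0.019 mg/L.
25 µg/L = 0.025 mg/L.
Mass balance at complete mixing: C_std·(Q_w + Q_r) = Q_w·C_e + Q_r·C_b.
Rearranging, Q_w = Q_r·(C_std − C_b)/(C_e − C_std) = 6.6·(0.025 − 0.019) / (0.682 − 0.025) = 0.06027 m³/s.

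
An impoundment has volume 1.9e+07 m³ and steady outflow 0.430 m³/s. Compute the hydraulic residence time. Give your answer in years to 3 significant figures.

Q = 0.430 m³/s × 3.156e+07 s/yr = 1.357e+07 m³/yr.
Hydraulic residence time τ = V/Q = 1.9e+07/1.357e+07 = 1.4 yr.

1.40 yr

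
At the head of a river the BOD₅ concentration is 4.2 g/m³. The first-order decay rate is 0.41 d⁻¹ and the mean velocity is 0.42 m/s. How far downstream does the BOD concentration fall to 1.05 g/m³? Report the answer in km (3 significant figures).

123 km

From C = C₀·e^(−kt), t = ln(C₀/C)/k = ln(4.2/1.05)/0.41 = 1.386/0.41 = 3.381 d.
Distance = v·t = 0.42 m/s × 2.921e+05 s = 1.227e+05 m = 122.7 km.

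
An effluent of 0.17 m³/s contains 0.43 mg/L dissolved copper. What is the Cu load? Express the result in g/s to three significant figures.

Mass flux = Q·C = 0.17 m³/s × 0.43 g/m³ = 0.0731 g/s.

0.0731 g/s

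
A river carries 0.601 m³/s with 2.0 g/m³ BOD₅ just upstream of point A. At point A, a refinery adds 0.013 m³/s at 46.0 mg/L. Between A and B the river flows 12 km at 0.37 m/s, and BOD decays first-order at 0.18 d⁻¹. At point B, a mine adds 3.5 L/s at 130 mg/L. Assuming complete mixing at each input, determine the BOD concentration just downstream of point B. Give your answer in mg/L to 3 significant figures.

3.46 mg/L

After input A: C = (0.601·2 + 0.013·46) / 0.614 = 2.932 mg/L.
Over the 12 km reach to input B (t = 3.243e+04 s = 0.3754 d), decay gives C = 2.932·exp(−0.18·0.3754) = 2.74 mg/L.
3.5 L/s = 0.0035 m³/s.
After input B: C = (0.614·2.74 + 0.0035·130) / 0.6175 = 3.461 mg/L.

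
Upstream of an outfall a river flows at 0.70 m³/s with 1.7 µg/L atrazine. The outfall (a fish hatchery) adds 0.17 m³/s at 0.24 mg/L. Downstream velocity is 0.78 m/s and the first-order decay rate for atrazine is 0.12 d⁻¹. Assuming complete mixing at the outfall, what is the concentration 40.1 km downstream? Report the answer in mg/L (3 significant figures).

0.0449 mg/L

1.7 µg/L = 0.0017 mg/L.
After complete mixing, C₀ = (0.17·0.24 + 0.7·0.0017) / 0.87 = 0.04826 mg/L.
Travel time t = 4.01e+04 m / 0.78 m/s = 5.141e+04 s = 0.595 d.
C = 0.04826·exp(−0.12·0.595) = 0.04826·0.9311 = 0.04494 mg/L.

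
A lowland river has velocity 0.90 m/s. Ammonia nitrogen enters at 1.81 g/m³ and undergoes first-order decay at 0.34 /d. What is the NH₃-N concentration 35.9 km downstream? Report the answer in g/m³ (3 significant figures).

1.55 g/m³

Travel time t = 35.9 km / 0.90 m/s = 3.59e+04/0.90 = 3.989e+04 s = 0.4617 d.
First-order decay: C = 1.81·exp(−0.34·0.4617) = 1.81·0.8547 = 1.547 g/m³.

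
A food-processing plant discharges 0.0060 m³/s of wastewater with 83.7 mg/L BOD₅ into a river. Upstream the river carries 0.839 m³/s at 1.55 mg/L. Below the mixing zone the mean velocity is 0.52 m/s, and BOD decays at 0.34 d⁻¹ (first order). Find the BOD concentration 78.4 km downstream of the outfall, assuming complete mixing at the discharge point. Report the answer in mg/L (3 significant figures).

1.18 mg/L

After complete mixing, C₀ = (0.006·83.7 + 0.839·1.55) / 0.845 = 2.133 mg/L.
Travel time t = 7.84e+04 m / 0.52 m/s = 1.508e+05 s = 1.745 d.
C = 2.133·exp(−0.34·1.745) = 2.133·0.5525 = 1.179 mg/L.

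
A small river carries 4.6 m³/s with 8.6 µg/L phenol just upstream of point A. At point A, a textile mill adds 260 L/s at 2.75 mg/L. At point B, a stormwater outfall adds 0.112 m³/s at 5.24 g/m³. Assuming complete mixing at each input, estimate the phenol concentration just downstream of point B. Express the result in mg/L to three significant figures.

0.270 mg/L

8.6 µg/L = 0.0086 mg/L.
260 L/s = 0.26 m³/s.
After input A: C = (4.6·0.0086 + 0.26·2.75) / 4.86 = 0.1553 mg/L.
After input B: C = (4.86·0.1553 + 0.112·5.24) / 4.972 = 0.2698 mg/L.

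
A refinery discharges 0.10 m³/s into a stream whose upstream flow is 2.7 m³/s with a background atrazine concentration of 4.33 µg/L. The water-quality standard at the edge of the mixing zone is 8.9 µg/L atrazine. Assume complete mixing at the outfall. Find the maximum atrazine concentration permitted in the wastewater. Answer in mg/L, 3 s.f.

4.33 µg/L = 0.00433 mg/L.
8.9 µg/L = 0.0089 mg/L.
Mass balance: 0.0089·2.8 = 0.1·Cₑ + 2.7·0.00433.
Cₑ = (0.02492 − 0.01169) / 0.1 = 0.1323 mg/L.

0.132 mg/L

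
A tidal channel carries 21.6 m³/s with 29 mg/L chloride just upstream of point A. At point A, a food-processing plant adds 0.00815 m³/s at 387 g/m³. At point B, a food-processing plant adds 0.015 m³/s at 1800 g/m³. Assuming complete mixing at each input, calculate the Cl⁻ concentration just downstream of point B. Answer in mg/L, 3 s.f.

30.4 mg/L

After input A: C = (21.6·29 + 0.00815·387) / 21.61 = 29.14 mg/L.
After input B: C = (21.61·29.14 + 0.015·1800) / 21.62 = 30.36 mg/L.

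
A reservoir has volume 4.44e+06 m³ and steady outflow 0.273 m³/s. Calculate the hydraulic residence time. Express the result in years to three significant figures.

Q = 0.273 m³/s × 3.156e+07 s/yr = 8.615e+06 m³/yr.
Hydraulic residence time τ = V/Q = 4.44e+06/8.615e+06 = 0.5154 yr.

0.515 yr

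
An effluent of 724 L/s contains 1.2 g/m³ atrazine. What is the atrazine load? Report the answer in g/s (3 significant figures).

724 L/s = 0.724 m³/s.
Mass flux = Q·C = 0.724 m³/s × 1.2 g/m³ = 0.8688 g/s.

0.869 g/s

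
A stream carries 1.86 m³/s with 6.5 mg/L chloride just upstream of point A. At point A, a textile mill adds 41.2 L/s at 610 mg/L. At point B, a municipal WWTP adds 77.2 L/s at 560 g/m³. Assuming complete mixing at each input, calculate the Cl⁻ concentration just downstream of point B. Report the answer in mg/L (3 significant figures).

40.7 mg/L

41.2 L/s = 0.0412 m³/s.
After input A: C = (1.86·6.5 + 0.0412·610) / 1.901 = 19.58 mg/L.
77.2 L/s = 0.0772 m³/s.
After input B: C = (1.901·19.58 + 0.0772·560) / 1.978 = 40.67 mg/L.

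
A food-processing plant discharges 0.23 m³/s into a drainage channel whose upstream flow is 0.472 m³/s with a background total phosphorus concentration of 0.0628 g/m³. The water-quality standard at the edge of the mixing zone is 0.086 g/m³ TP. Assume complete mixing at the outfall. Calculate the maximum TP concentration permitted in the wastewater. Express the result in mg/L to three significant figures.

Mass balance: 0.086·0.702 = 0.23·Cₑ + 0.472·0.0628.
Cₑ = (0.06037 − 0.02964) / 0.23 = 0.1336 mg/L.

0.134 mg/L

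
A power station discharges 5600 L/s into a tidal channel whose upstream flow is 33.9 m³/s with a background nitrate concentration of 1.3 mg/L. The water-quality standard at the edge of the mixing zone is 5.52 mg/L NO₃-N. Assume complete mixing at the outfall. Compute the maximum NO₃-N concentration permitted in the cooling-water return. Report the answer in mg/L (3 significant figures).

5600 L/s = 5.6 m³/s.
Mass balance: 5.52·39.5 = 5.6·Cₑ + 33.9·1.3.
Cₑ = (218 − 44.07) / 5.6 = 31.07 mg/L.

31.1 mg/L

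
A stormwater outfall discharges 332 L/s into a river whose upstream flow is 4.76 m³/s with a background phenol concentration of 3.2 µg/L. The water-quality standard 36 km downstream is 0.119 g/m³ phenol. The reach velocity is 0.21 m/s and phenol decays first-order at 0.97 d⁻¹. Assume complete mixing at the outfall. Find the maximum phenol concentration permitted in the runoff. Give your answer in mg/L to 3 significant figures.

332 L/s = 0.332 m³/s.
3.2 µg/L = 0.0032 mg/L.
Travel time to the compliance point: t = 3.6e+04/0.21 = 1.714e+05 s = 1.984 d; decay factor exp(−0.97·1.984) = 0.1459.
So the concentration just after mixing may be at most 0.119/0.1459 = 0.8154 mg/L.
Mass balance: 0.8154·5.092 = 0.332·Cₑ + 4.76·0.0032.
Cₑ = (4.152 − 0.01523) / 0.332 = 12.46 mg/L.

12.5 mg/L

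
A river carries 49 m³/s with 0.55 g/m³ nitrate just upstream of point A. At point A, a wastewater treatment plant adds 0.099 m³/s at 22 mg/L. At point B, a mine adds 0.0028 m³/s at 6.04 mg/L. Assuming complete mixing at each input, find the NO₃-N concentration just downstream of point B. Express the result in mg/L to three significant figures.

After input A: C = (49·0.55 + 0.099·22) / 49.1 = 0.5933 mg/L.
After input B: C = (49.1·0.5933 + 0.0028·6.04) / 49.1 = 0.5936 mg/L.

0.594 mg/L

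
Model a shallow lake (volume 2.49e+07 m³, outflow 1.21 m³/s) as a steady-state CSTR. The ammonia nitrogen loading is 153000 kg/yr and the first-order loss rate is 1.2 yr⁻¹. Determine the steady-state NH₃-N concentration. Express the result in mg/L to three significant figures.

2.25 mg/L

Outflow Q = 1.21 m³/s × 3.156e+07 s/yr = 3.818e+07 m³/yr.
Steady-state CSTR mass balance: W = Q·C + k·V·C, so C = W/(Q + kV).
Q + kV = 3.818e+07 + 1.2·2.49e+07 = 6.806e+07 m³/yr.
C = 153000/6.806e+07 = 0.002248 kg/m³ = 2.248 mg/L.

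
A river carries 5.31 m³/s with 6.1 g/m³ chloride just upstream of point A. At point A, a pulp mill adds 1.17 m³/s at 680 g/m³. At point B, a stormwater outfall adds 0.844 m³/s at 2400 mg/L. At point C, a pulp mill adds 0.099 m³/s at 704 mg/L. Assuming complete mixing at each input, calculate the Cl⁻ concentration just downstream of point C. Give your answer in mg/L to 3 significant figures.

394 mg/L

After input A: C = (5.31·6.1 + 1.17·680) / 6.48 = 127.8 mg/L.
After input B: C = (6.48·127.8 + 0.844·2400) / 7.324 = 389.6 mg/L.
After input C: C = (7.324·389.6 + 0.099·704) / 7.423 = 393.8 mg/L.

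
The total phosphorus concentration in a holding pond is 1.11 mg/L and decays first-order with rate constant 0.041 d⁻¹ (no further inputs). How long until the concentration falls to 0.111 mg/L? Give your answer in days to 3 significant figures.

56.2 d

t = ln(C₀/C)/k = ln(1.11/0.111)/0.041 = 2.303/0.041 = 56.16 d.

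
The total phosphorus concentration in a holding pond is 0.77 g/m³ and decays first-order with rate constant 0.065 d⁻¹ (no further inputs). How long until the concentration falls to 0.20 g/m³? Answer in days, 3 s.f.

20.7 d

t = ln(C₀/C)/k = ln(0.77/0.20)/0.065 = 1.348/0.065 = 20.74 d.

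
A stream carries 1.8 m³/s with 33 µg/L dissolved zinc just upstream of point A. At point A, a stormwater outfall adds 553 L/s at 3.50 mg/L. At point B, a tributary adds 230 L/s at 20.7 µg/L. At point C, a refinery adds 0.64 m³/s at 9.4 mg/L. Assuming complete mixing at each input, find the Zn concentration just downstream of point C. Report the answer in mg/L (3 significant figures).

2.49 mg/L

33 µg/L = 0.033 mg/L.
553 L/s = 0.553 m³/s.
After input A: C = (1.8·0.033 + 0.553·3.5) / 2.353 = 0.8478 mg/L.
230 L/s = 0.23 m³/s.
20.7 µg/L = 0.0207 mg/L.
After input B: C = (2.353·0.8478 + 0.23·0.0207) / 2.583 = 0.7742 mg/L.
After input C: C = (2.583·0.7742 + 0.64·9.4) / 3.223 = 2.487 mg/L.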